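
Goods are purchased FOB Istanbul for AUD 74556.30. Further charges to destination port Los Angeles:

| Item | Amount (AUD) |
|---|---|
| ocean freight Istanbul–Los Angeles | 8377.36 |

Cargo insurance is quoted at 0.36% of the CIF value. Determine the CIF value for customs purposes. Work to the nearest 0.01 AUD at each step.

Let C be the CIF value. C = FOB price + freight + 0.36% × C
C − 0.36% × C = 74556.30 + 8377.36
0.9964 × C = 82933.66
C = 82933.66 / 0.9964 = 83233.30
Insurance premium = 0.36% × 83233.30 = 299.64

CIF value: AUD 83233.30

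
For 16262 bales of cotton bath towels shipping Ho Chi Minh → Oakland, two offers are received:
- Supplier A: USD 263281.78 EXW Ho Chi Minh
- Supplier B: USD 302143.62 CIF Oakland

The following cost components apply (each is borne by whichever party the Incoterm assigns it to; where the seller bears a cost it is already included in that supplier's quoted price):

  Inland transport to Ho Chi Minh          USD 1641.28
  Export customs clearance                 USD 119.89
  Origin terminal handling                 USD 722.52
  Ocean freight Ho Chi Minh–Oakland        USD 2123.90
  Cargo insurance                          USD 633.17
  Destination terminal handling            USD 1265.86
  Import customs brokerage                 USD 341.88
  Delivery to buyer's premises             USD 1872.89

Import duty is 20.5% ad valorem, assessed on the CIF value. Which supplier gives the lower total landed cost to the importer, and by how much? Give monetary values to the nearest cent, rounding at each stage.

Supplier A is cheaper by USD 40513.40

Supplier A (EXW):
CIF value = EXW price + inland to port + export clearance + origin terminal + freight + insurance = 263281.78 + 1641.28 + 119.89 + 722.52 + 2123.90 + 633.17 = 268522.54
Import duty = 268522.54 × 20.5% = 55047.12
Buyer bears (A): 1641.28 + 119.89 + 722.52 + 2123.90 + 633.17 + 1265.86 + 341.88 + 1872.89 = 8721.39
Landed cost (A) = invoice 263281.78 + 8721.39 + duty 55047.12 = 327050.29
Supplier B (CIF):
The CIF price already equals the CIF value: 302143.62
Import duty = 302143.62 × 20.5% = 61939.44
Buyer bears (B): 1265.86 + 341.88 + 1872.89 = 3480.63
Landed cost (B) = invoice 302143.62 + 3480.63 + duty 61939.44 = 367563.69
Difference = |327050.29 − 367563.69| = 40513.40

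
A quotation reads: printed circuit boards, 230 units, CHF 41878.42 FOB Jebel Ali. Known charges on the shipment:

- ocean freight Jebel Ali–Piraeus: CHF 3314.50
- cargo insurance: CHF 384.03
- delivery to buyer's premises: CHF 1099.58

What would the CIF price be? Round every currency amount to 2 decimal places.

CIF price: CHF 45576.95

Not relevant to the conversion: delivery — on the buyer under both terms; not part of either seller's price.
From FOB to CIF, the seller additionally bears: freight, insurance.
CIF price = 41878.42 + 3314.50 + 384.03 = 45576.95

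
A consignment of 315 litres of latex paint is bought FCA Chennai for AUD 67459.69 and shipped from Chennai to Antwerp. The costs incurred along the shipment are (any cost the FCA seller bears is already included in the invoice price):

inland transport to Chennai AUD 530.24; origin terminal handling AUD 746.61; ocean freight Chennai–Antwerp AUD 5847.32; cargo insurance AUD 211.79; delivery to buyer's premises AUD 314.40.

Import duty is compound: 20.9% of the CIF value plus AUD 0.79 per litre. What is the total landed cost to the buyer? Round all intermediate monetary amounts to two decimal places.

FCA: the seller delivers export-cleared goods to the carrier; the buyer bears costs from that point.
Already in the invoice (seller's account under FCA): inland to port — exclude.
CIF value = FCA price + origin terminal + freight + insurance = 67459.69 + 746.61 + 5847.32 + 211.79 = 74265.41
Ad valorem component: 74265.41 × 20.9% = 15521.47
Specific component: 315 × 0.79 = 248.85
Import duty = 15521.47 + 248.85 = 15770.32
Buyer bears: origin terminal 746.61 + freight 5847.32 + insurance 211.79 + delivery 314.40 + duty 15770.32 = 22890.44
Landed cost = invoice 67459.69 + 22890.44 = 90350.13

Total landed cost: AUD 90350.13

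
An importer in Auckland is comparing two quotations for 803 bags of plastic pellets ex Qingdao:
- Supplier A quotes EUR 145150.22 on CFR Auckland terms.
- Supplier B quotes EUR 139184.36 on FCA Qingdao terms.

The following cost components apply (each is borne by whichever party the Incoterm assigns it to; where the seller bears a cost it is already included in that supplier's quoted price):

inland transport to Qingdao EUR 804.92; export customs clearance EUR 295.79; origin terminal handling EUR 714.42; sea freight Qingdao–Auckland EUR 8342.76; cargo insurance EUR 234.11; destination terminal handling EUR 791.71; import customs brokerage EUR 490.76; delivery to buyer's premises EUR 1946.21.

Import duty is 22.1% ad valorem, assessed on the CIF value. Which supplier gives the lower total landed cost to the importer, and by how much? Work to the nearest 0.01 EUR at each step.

Supplier A (CFR):
CIF value = CFR price + insurance = 145150.22 + 234.11 = 145384.33
Import duty = 145384.33 × 22.1% = 32129.94
Buyer bears (A): 234.11 + 791.71 + 490.76 + 1946.21 = 3462.79
Landed cost (A) = invoice 145150.22 + 3462.79 + duty 32129.94 = 180742.95
Supplier B (FCA):
CIF value = FCA price + origin terminal + freight + insurance = 139184.36 + 714.42 + 8342.76 + 234.11 = 148475.65
Import duty = 148475.65 × 22.1% = 32813.12
Buyer bears (B): 714.42 + 8342.76 + 234.11 + 791.71 + 490.76 + 1946.21 = 12519.97
Landed cost (B) = invoice 139184.36 + 12519.97 + duty 32813.12 = 184517.45
Difference = |180742.95 − 184517.45| = 3774.50

Supplier A is cheaper by EUR 3774.50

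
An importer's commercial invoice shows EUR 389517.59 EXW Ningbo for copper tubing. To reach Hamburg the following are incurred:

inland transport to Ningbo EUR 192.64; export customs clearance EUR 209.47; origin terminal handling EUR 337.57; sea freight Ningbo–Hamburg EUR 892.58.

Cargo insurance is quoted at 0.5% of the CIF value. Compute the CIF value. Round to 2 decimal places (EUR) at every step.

CIF value: EUR 393115.43

Let C be the CIF value. C = EXW price + pre-shipment costs + freight + 0.5% × C
C − 0.5% × C = 389517.59 + 192.64 + 209.47 + 337.57 + 892.58
0.995 × C = 391149.85
C = 391149.85 / 0.995 = 393115.43
Insurance premium = 0.5% × 393115.43 = 1965.58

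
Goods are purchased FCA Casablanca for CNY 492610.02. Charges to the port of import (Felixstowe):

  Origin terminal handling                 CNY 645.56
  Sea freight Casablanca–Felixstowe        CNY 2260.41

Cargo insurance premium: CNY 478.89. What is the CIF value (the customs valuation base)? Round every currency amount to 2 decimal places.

CIF = FCA price + pre-shipment costs + freight + insurance
CIF = 492610.02 + 645.56 + 2260.41 + 478.89 = 495994.88

CIF value: CNY 495994.88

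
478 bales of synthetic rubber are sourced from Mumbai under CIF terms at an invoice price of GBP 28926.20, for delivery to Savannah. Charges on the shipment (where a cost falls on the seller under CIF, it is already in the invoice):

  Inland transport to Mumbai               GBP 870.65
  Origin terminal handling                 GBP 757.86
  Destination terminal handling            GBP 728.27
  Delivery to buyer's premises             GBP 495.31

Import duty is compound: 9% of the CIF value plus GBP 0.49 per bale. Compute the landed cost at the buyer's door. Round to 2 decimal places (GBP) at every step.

CIF: the seller pays costs through ocean freight and marine insurance to the destination port.
Already in the invoice (seller's account under CIF): inland to port, origin terminal — exclude.
The CIF price already equals the CIF value: 28926.20
Ad valorem component: 28926.20 × 9% = 2603.36
Specific component: 478 × 0.49 = 234.22
Import duty = 2603.36 + 234.22 = 2837.58
Buyer bears: destination terminal 728.27 + delivery 495.31 + duty 2837.58 = 4061.16
Landed cost = invoice 28926.20 + 4061.16 = 32987.36

Total landed cost: GBP 32987.36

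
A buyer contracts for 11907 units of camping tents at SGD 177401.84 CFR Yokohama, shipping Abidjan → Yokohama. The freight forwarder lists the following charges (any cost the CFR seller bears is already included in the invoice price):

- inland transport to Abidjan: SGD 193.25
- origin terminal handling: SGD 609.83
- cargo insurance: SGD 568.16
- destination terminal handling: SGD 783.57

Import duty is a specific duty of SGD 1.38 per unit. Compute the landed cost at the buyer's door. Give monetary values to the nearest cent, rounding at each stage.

CFR: the seller pays costs through ocean freight to the destination port, but not insurance.
Already in the invoice (seller's account under CFR): inland to port, origin terminal — exclude.
CIF value = CFR price + insurance = 177401.84 + 568.16 = 177970.00
Import duty = 11907 × 1.38 = 16431.66
Buyer bears: insurance 568.16 + destination terminal 783.57 + duty 16431.66 = 17783.39
Landed cost = invoice 177401.84 + 17783.39 = 195185.23

Total landed cost: SGD 195185.23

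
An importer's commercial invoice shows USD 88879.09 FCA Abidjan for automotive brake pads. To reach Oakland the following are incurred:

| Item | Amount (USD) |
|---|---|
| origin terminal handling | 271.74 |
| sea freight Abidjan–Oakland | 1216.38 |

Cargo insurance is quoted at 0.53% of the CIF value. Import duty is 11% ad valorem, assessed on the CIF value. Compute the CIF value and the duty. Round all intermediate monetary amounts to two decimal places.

CIF value: USD 90848.71; import duty: USD 9993.36

Let C be the CIF value. C = FCA price + pre-shipment costs + freight + 0.53% × C
C − 0.53% × C = 88879.09 + 271.74 + 1216.38
0.9947 × C = 90367.21
C = 90367.21 / 0.9947 = 90848.71
Insurance premium = 0.53% × 90848.71 = 481.50
Import duty = 90848.71 × 11% = 9993.36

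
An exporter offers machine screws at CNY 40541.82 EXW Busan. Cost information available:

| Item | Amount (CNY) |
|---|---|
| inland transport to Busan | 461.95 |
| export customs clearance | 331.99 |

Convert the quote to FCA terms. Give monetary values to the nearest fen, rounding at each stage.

FCA price: CNY 41335.76

From EXW to FCA, the seller additionally bears: inland to port, export clearance.
FCA price = 40541.82 + 461.95 + 331.99 = 41335.76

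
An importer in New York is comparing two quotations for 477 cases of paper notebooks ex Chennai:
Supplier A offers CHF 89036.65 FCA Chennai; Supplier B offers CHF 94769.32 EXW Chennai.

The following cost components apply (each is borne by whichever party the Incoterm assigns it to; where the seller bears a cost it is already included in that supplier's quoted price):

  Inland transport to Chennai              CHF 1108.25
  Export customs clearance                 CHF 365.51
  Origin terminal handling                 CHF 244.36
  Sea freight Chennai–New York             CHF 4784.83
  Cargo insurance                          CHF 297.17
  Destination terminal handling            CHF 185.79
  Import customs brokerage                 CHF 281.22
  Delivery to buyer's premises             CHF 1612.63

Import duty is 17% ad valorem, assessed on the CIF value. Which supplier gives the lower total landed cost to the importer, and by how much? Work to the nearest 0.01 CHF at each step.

Supplier A is cheaper by CHF 8431.52

Supplier A (FCA):
CIF value = FCA price + origin terminal + freight + insurance = 89036.65 + 244.36 + 4784.83 + 297.17 = 94363.01
Import duty = 94363.01 × 17% = 16041.71
Buyer bears (A): 244.36 + 4784.83 + 297.17 + 185.79 + 281.22 + 1612.63 = 7406.00
Landed cost (A) = invoice 89036.65 + 7406.00 + duty 16041.71 = 112484.36
Supplier B (EXW):
CIF value = EXW price + inland to port + export clearance + origin terminal + freight + insurance = 94769.32 + 1108.25 + 365.51 + 244.36 + 4784.83 + 297.17 = 101569.44
Import duty = 101569.44 × 17% = 17266.80
Buyer bears (B): 1108.25 + 365.51 + 244.36 + 4784.83 + 297.17 + 185.79 + 281.22 + 1612.63 = 8879.76
Landed cost (B) = invoice 94769.32 + 8879.76 + duty 17266.80 = 120915.88
Difference = |112484.36 − 120915.88| = 8431.52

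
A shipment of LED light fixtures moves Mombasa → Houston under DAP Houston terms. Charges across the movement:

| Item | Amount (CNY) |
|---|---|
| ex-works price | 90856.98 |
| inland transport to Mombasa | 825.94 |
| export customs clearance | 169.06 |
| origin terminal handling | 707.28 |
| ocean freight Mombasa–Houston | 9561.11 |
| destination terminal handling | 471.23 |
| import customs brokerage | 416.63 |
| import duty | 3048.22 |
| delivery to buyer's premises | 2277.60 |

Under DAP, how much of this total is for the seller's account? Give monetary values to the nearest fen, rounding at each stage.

DAP: the seller bears all costs to the named destination except import duty and clearance.
Seller's account: goods 90856.98 + inland to port 825.94 + export clearance 169.06 + origin terminal 707.28 + freight 9561.11 + destination terminal 471.23 + delivery 2277.60 = 104869.20
Buyer's account: brokerage 416.63 + duty 3048.22 = 3464.85

Seller's account: CNY 104869.20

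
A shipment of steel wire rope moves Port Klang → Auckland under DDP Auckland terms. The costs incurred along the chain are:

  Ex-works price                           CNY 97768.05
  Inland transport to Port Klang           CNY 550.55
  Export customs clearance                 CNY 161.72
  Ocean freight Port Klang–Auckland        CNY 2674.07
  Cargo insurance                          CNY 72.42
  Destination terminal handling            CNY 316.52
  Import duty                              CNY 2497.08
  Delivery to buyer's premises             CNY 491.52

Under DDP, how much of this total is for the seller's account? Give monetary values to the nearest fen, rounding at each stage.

DDP: the seller bears all costs including import duty.
Seller's account: goods 97768.05 + inland to port 550.55 + export clearance 161.72 + freight 2674.07 + insurance 72.42 + destination terminal 316.52 + duty 2497.08 + delivery 491.52 = 104531.93
Buyer's account: 0.00

Seller's account: CNY 104531.93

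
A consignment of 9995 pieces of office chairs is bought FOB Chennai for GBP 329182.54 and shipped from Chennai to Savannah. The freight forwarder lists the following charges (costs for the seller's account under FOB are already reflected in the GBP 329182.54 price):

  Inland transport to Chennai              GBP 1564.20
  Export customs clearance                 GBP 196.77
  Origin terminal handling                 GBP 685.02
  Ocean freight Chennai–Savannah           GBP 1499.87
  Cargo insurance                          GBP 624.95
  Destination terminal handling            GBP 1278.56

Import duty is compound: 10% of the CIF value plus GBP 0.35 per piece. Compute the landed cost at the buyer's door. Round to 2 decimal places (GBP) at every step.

Total landed cost: GBP 369214.91

FOB: the seller bears costs until goods are on board at the origin port; the buyer bears freight, insurance and all costs thereafter.
Already in the invoice (seller's account under FOB): inland to port, export clearance, origin terminal — exclude.
CIF value = FOB price + freight + insurance = 329182.54 + 1499.87 + 624.95 = 331307.36
Ad valorem component: 331307.36 × 10% = 33130.74
Specific component: 9995 × 0.35 = 3498.25
Import duty = 33130.74 + 3498.25 = 36628.99
Buyer bears: freight 1499.87 + insurance 624.95 + destination terminal 1278.56 + duty 36628.99 = 40032.37
Landed cost = invoice 329182.54 + 40032.37 = 369214.91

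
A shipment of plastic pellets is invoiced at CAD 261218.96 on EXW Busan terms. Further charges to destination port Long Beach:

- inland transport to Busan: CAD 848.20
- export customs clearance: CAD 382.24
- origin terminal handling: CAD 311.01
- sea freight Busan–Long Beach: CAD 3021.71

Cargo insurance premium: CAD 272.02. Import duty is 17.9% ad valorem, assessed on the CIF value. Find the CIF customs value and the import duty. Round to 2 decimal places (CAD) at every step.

CIF value: CAD 266054.14; import duty: CAD 47623.69

CIF = EXW price + pre-shipment costs + freight + insurance
CIF = 261218.96 + 848.20 + 382.24 + 311.01 + 3021.71 + 272.02 = 266054.14
Import duty = 266054.14 × 17.9% = 47623.69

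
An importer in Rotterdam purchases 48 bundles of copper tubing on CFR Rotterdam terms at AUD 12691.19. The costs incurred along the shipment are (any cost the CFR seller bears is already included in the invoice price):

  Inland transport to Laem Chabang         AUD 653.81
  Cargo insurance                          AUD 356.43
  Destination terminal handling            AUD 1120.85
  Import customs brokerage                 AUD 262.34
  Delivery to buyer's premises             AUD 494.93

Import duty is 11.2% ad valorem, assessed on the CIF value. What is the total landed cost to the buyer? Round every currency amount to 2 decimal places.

Total landed cost: AUD 16387.07

CFR: the seller pays costs through ocean freight to the destination port, but not insurance.
Already in the invoice (seller's account under CFR): inland to port — exclude.
CIF value = CFR price + insurance = 12691.19 + 356.43 = 13047.62
Import duty = 13047.62 × 11.2% = 1461.33
Buyer bears: insurance 356.43 + destination terminal 1120.85 + brokerage 262.34 + delivery 494.93 + duty 1461.33 = 3695.88
Landed cost = invoice 12691.19 + 3695.88 = 16387.07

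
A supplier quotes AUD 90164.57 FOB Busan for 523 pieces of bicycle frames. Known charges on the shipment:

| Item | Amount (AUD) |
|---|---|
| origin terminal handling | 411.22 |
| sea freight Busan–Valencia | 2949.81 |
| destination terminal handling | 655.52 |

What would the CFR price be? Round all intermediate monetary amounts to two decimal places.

Not relevant to the conversion: origin terminal — on the seller under both FOB and CFR; already in the FOB price and stays in the CFR price. destination terminal — on the buyer under both terms; not part of either seller's price.
From FOB to CFR, the seller additionally bears: freight.
CFR price = 90164.57 + 2949.81 = 93114.38

CFR price: AUD 93114.38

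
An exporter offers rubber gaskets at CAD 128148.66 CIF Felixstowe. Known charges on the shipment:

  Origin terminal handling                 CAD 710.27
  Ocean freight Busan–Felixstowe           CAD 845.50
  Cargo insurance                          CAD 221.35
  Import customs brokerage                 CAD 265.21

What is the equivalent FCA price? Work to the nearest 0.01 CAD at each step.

FCA price: CAD 126371.54

Not relevant to the conversion: brokerage — on the buyer under both terms; not part of either seller's price.
From CIF to FCA, the seller no longer bears: origin terminal, freight, insurance.
FCA price = 128148.66 − 710.27 − 845.50 − 221.35 = 126371.54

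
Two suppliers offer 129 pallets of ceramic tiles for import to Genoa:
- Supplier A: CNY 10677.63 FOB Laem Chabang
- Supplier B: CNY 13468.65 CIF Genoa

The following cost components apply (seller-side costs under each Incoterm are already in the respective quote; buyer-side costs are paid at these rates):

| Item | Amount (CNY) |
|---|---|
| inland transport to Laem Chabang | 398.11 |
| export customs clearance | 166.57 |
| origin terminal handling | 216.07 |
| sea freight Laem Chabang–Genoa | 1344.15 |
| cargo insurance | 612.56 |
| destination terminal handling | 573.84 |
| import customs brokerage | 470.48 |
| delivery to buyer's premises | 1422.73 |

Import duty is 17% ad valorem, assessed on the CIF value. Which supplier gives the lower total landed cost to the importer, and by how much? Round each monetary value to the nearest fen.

Supplier A (FOB):
CIF value = FOB price + freight + insurance = 10677.63 + 1344.15 + 612.56 = 12634.34
Import duty = 12634.34 × 17% = 2147.84
Buyer bears (A): 1344.15 + 612.56 + 573.84 + 470.48 + 1422.73 = 4423.76
Landed cost (A) = invoice 10677.63 + 4423.76 + duty 2147.84 = 17249.23
Supplier B (CIF):
The CIF price already equals the CIF value: 13468.65
Import duty = 13468.65 × 17% = 2289.67
Buyer bears (B): 573.84 + 470.48 + 1422.73 = 2467.05
Landed cost (B) = invoice 13468.65 + 2467.05 + duty 2289.67 = 18225.37
Difference = |17249.23 − 18225.37| = 976.14

Supplier A is cheaper by CNY 976.14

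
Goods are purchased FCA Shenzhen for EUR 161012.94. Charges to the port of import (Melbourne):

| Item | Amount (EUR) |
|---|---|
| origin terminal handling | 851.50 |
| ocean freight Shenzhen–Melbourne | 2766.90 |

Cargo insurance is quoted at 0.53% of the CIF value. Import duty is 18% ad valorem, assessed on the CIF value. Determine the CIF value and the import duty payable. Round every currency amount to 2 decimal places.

CIF value: EUR 165508.54; import duty: EUR 29791.54

Let C be the CIF value. C = FCA price + pre-shipment costs + freight + 0.53% × C
C − 0.53% × C = 161012.94 + 851.50 + 2766.90
0.9947 × C = 164631.34
C = 164631.34 / 0.9947 = 165508.54
Insurance premium = 0.53% × 165508.54 = 877.20
Import duty = 165508.54 × 18% = 29791.54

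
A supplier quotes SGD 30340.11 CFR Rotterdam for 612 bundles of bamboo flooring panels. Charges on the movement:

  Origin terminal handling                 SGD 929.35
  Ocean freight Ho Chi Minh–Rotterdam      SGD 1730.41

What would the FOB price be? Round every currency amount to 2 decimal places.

Not relevant to the conversion: origin terminal — on the seller under both CFR and FOB; already in the CFR price and stays in the FOB price.
From CFR to FOB, the seller no longer bears: freight.
FOB price = 30340.11 − 1730.41 = 28609.70

FOB price: SGD 28609.70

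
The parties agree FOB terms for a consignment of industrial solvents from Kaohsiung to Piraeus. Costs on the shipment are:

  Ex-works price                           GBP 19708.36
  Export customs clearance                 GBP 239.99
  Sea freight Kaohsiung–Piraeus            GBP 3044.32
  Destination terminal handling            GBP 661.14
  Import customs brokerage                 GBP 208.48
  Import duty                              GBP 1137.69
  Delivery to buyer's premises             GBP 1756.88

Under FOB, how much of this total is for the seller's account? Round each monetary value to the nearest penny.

Seller's account: GBP 19948.35

FOB: the seller bears costs until goods are on board at the origin port; the buyer bears freight, insurance and all costs thereafter.
Seller's account: goods 19708.36 + export clearance 239.99 = 19948.35
Buyer's account: freight 3044.32 + destination terminal 661.14 + brokerage 208.48 + duty 1137.69 + delivery 1756.88 = 6808.51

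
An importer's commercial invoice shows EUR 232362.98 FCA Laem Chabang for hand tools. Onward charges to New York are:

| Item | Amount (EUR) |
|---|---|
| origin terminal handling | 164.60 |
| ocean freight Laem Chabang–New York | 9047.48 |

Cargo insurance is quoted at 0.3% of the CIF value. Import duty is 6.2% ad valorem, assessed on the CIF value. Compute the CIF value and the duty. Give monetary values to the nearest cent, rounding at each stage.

Let C be the CIF value. C = FCA price + pre-shipment costs + freight + 0.3% × C
C − 0.3% × C = 232362.98 + 164.60 + 9047.48
0.997 × C = 241575.06
C = 241575.06 / 0.997 = 242301.97
Insurance premium = 0.3% × 242301.97 = 726.91
Import duty = 242301.97 × 6.2% = 15022.72

CIF value: EUR 242301.97; import duty: EUR 15022.72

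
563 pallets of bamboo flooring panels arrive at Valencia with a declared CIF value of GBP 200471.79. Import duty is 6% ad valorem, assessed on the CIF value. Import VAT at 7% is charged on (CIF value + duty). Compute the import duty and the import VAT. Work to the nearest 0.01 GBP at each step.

Import duty = 200471.79 × 6% = 12028.31
VAT base = CIF + duty = 200471.79 + 12028.31 = 212500.10
Import VAT = 212500.10 × 7% = 14875.01

Import duty: GBP 12028.31; import VAT: GBP 14875.01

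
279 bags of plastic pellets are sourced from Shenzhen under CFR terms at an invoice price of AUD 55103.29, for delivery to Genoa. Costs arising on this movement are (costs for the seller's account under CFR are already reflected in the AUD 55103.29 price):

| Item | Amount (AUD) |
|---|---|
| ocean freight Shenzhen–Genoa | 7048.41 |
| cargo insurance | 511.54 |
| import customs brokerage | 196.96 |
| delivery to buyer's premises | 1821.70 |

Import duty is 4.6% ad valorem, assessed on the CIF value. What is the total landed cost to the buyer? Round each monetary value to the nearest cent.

CFR: the seller pays costs through ocean freight to the destination port, but not insurance.
Already in the invoice (seller's account under CFR): freight — exclude.
CIF value = CFR price + insurance = 55103.29 + 511.54 = 55614.83
Import duty = 55614.83 × 4.6% = 2558.28
Buyer bears: insurance 511.54 + brokerage 196.96 + delivery 1821.70 + duty 2558.28 = 5088.48
Landed cost = invoice 55103.29 + 5088.48 = 60191.77

Total landed cost: AUD 60191.77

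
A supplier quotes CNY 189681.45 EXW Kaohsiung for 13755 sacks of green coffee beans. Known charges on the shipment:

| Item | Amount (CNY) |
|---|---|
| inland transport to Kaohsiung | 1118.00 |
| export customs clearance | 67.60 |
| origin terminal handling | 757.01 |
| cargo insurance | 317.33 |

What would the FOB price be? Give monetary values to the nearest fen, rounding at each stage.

Not relevant to the conversion: insurance — on the buyer under both terms; not part of either seller's price.
From EXW to FOB, the seller additionally bears: inland to port, export clearance, origin terminal.
FOB price = 189681.45 + 1118.00 + 67.60 + 757.01 = 191624.06

FOB price: CNY 191624.06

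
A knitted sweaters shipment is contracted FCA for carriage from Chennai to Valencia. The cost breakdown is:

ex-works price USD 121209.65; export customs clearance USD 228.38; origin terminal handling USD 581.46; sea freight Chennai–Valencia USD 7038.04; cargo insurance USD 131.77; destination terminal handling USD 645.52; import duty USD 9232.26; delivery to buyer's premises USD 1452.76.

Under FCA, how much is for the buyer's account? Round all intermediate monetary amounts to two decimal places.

Buyer's account: USD 19081.81

FCA: the seller delivers export-cleared goods to the carrier; the buyer bears costs from that point.
Seller's account: goods 121209.65 + export clearance 228.38 = 121438.03
Buyer's account: origin terminal 581.46 + freight 7038.04 + insurance 131.77 + destination terminal 645.52 + duty 9232.26 + delivery 1452.76 = 19081.81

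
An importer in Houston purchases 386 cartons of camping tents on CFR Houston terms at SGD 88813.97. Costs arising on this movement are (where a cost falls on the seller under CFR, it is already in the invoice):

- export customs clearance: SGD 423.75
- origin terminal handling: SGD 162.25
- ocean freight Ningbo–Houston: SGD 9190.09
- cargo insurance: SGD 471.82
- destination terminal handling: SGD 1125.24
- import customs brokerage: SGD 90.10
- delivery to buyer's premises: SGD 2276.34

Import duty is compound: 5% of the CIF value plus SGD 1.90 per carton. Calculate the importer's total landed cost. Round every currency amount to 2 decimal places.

Total landed cost: SGD 97975.16

CFR: the seller pays costs through ocean freight to the destination port, but not insurance.
Already in the invoice (seller's account under CFR): export clearance, origin terminal, freight — exclude.
CIF value = CFR price + insurance = 88813.97 + 471.82 = 89285.79
Ad valorem component: 89285.79 × 5% = 4464.29
Specific component: 386 × 1.90 = 733.40
Import duty = 4464.29 + 733.40 = 5197.69
Buyer bears: insurance 471.82 + destination terminal 1125.24 + brokerage 90.10 + delivery 2276.34 + duty 5197.69 = 9161.19
Landed cost = invoice 88813.97 + 9161.19 = 97975.16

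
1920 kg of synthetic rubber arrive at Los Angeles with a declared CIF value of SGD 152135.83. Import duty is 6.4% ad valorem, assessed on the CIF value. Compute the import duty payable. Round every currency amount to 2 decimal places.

Import duty: SGD 9736.69

Import duty = 152135.83 × 6.4% = 9736.69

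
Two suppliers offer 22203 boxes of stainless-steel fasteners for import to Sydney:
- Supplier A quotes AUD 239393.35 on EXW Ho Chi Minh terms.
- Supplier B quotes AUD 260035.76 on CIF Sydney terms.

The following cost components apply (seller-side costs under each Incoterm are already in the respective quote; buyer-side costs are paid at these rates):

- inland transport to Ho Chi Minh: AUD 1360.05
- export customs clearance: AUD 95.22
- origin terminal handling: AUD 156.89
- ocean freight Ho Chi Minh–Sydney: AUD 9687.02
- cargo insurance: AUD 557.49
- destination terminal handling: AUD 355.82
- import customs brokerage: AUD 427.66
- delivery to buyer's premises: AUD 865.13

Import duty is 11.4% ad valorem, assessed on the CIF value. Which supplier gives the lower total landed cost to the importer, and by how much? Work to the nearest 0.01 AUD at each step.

Supplier A (EXW):
CIF value = EXW price + inland to port + export clearance + origin terminal + freight + insurance = 239393.35 + 1360.05 + 95.22 + 156.89 + 9687.02 + 557.49 = 251250.02
Import duty = 251250.02 × 11.4% = 28642.50
Buyer bears (A): 1360.05 + 95.22 + 156.89 + 9687.02 + 557.49 + 355.82 + 427.66 + 865.13 = 13505.28
Landed cost (A) = invoice 239393.35 + 13505.28 + duty 28642.50 = 281541.13
Supplier B (CIF):
The CIF price already equals the CIF value: 260035.76
Import duty = 260035.76 × 11.4% = 29644.08
Buyer bears (B): 355.82 + 427.66 + 865.13 = 1648.61
Landed cost (B) = invoice 260035.76 + 1648.61 + duty 29644.08 = 291328.45
Difference = |281541.13 − 291328.45| = 9787.32

Supplier A is cheaper by AUD 9787.32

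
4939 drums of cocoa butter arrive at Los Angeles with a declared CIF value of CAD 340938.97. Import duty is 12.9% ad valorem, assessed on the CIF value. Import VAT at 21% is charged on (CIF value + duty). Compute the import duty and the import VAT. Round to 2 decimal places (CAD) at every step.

Import duty = 340938.97 × 12.9% = 43981.13
VAT base = CIF + duty = 340938.97 + 43981.13 = 384920.10
Import VAT = 384920.10 × 21% = 80833.22

Import duty: CAD 43981.13; import VAT: CAD 80833.22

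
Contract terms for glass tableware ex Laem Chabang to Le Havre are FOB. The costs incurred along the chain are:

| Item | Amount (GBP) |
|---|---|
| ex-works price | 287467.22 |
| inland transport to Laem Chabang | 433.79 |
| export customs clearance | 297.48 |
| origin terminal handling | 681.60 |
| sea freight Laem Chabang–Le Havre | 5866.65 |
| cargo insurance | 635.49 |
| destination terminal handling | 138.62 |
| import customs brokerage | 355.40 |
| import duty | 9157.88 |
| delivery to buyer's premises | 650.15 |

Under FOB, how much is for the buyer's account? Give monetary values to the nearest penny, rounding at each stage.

Buyer's account: GBP 16804.19

FOB: the seller bears costs until goods are on board at the origin port; the buyer bears freight, insurance and all costs thereafter.
Seller's account: goods 287467.22 + inland to port 433.79 + export clearance 297.48 + origin terminal 681.60 = 288880.09
Buyer's account: freight 5866.65 + insurance 635.49 + destination terminal 138.62 + brokerage 355.40 + duty 9157.88 + delivery 650.15 = 16804.19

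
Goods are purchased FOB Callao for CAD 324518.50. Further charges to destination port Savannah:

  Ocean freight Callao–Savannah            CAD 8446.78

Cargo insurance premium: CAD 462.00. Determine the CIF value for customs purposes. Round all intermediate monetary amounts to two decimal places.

CIF value: CAD 333427.28

CIF = FOB price + freight + insurance
CIF = 324518.50 + 8446.78 + 462.00 = 333427.28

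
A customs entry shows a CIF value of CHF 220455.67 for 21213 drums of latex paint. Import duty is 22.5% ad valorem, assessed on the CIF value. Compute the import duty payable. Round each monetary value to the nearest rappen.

Import duty = 220455.67 × 22.5% = 49602.53

Import duty: CHF 49602.53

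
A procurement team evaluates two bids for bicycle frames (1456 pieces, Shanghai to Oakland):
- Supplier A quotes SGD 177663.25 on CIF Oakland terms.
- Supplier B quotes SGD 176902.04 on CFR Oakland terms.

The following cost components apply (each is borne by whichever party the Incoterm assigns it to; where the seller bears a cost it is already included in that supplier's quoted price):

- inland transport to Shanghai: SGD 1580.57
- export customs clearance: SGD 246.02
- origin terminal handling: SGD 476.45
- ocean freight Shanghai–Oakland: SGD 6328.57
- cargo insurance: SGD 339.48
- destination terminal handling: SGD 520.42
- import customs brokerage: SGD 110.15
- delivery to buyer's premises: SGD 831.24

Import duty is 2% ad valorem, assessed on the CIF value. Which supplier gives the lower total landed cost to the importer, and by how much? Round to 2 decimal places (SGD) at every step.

Supplier A (CIF):
The CIF price already equals the CIF value: 177663.25
Import duty = 177663.25 × 2% = 3553.27
Buyer bears (A): 520.42 + 110.15 + 831.24 = 1461.81
Landed cost (A) = invoice 177663.25 + 1461.81 + duty 3553.27 = 182678.33
Supplier B (CFR):
CIF value = CFR price + insurance = 176902.04 + 339.48 = 177241.52
Import duty = 177241.52 × 2% = 3544.83
Buyer bears (B): 339.48 + 520.42 + 110.15 + 831.24 = 1801.29
Landed cost (B) = invoice 176902.04 + 1801.29 + duty 3544.83 = 182248.16
Difference = |182678.33 − 182248.16| = 430.17

Supplier B is cheaper by SGD 430.17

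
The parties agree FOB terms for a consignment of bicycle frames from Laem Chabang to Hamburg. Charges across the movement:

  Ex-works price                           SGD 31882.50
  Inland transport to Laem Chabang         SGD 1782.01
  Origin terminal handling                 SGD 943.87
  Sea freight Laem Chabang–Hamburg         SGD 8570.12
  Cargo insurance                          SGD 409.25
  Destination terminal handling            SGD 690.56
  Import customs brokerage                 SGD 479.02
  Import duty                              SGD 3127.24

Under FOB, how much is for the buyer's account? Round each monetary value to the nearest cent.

Buyer's account: SGD 13276.19

FOB: the seller bears costs until goods are on board at the origin port; the buyer bears freight, insurance and all costs thereafter.
Seller's account: goods 31882.50 + inland to port 1782.01 + origin terminal 943.87 = 34608.38
Buyer's account: freight 8570.12 + insurance 409.25 + destination terminal 690.56 + brokerage 479.02 + duty 3127.24 = 13276.19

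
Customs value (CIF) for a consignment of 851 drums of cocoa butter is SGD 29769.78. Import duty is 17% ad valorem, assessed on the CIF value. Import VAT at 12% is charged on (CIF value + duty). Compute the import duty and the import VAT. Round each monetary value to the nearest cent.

Import duty = 29769.78 × 17% = 5060.86
VAT base = CIF + duty = 29769.78 + 5060.86 = 34830.64
Import VAT = 34830.64 × 12% = 4179.68

Import duty: SGD 5060.86; import VAT: SGD 4179.68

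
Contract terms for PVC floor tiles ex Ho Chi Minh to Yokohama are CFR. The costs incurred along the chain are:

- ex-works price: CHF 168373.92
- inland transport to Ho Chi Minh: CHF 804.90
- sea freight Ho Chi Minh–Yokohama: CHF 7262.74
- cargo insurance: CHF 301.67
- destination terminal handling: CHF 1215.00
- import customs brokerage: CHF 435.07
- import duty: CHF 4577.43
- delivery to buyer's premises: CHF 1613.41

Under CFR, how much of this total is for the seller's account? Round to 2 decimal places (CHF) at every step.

Seller's account: CHF 176441.56

CFR: the seller pays costs through ocean freight to the destination port, but not insurance.
Seller's account: goods 168373.92 + inland to port 804.90 + freight 7262.74 = 176441.56
Buyer's account: insurance 301.67 + destination terminal 1215.00 + brokerage 435.07 + duty 4577.43 + delivery 1613.41 = 8142.58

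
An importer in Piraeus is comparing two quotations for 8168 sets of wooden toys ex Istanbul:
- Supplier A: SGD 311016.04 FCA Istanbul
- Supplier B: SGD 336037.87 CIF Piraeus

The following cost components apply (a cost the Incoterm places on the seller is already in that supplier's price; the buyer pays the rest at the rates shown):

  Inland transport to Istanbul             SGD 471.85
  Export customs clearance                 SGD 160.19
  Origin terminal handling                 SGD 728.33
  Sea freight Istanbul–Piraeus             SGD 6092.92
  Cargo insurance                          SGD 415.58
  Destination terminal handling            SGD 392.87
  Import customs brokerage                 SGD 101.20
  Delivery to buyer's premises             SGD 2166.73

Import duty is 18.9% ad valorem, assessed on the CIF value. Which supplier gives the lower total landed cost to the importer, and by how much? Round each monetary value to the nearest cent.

Supplier A is cheaper by SGD 21146.37

Supplier A (FCA):
CIF value = FCA price + origin terminal + freight + insurance = 311016.04 + 728.33 + 6092.92 + 415.58 = 318252.87
Import duty = 318252.87 × 18.9% = 60149.79
Buyer bears (A): 728.33 + 6092.92 + 415.58 + 392.87 + 101.20 + 2166.73 = 9897.63
Landed cost (A) = invoice 311016.04 + 9897.63 + duty 60149.79 = 381063.46
Supplier B (CIF):
The CIF price already equals the CIF value: 336037.87
Import duty = 336037.87 × 18.9% = 63511.16
Buyer bears (B): 392.87 + 101.20 + 2166.73 = 2660.80
Landed cost (B) = invoice 336037.87 + 2660.80 + duty 63511.16 = 402209.83
Difference = |381063.46 − 402209.83| = 21146.37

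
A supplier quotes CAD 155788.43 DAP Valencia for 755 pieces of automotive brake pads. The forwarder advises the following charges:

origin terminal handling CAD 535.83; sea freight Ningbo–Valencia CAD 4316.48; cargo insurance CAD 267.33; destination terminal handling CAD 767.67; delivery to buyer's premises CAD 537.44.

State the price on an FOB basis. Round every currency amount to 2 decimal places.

FOB price: CAD 149899.51

Not relevant to the conversion: origin terminal — on the seller under both DAP and FOB; already in the DAP price and stays in the FOB price.
From DAP to FOB, the seller no longer bears: freight, insurance, destination terminal, delivery.
FOB price = 155788.43 − 4316.48 − 267.33 − 767.67 − 537.44 = 149899.51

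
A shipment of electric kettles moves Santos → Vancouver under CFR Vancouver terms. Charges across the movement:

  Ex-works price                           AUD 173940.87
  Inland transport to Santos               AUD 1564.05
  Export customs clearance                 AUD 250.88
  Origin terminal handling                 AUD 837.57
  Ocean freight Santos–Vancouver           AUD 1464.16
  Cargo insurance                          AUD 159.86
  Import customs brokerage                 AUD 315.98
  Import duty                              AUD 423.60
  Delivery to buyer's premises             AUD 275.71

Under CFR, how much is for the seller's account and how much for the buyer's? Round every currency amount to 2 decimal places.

CFR: the seller pays costs through ocean freight to the destination port, but not insurance.
Seller's account: goods 173940.87 + inland to port 1564.05 + export clearance 250.88 + origin terminal 837.57 + freight 1464.16 = 178057.53
Buyer's account: insurance 159.86 + brokerage 315.98 + duty 423.60 + delivery 275.71 = 1175.15

Seller: AUD 178057.53; buyer: AUD 1175.15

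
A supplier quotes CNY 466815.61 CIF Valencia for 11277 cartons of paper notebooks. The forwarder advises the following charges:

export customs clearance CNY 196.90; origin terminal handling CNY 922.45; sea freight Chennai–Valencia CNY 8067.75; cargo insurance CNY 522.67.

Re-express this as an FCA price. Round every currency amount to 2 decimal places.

FCA price: CNY 457302.74

Not relevant to the conversion: export clearance — on the seller under both CIF and FCA; already in the CIF price and stays in the FCA price.
From CIF to FCA, the seller no longer bears: origin terminal, freight, insurance.
FCA price = 466815.61 − 922.45 − 8067.75 − 522.67 = 457302.74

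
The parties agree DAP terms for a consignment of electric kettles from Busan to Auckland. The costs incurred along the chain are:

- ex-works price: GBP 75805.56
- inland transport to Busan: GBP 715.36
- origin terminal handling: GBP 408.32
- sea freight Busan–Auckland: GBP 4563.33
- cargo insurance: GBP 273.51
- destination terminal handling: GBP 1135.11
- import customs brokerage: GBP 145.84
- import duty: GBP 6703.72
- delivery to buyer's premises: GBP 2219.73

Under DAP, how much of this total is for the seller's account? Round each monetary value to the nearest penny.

DAP: the seller bears all costs to the named destination except import duty and clearance.
Seller's account: goods 75805.56 + inland to port 715.36 + origin terminal 408.32 + freight 4563.33 + insurance 273.51 + destination terminal 1135.11 + delivery 2219.73 = 85120.92
Buyer's account: brokerage 145.84 + duty 6703.72 = 6849.56

Seller's account: GBP 85120.92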